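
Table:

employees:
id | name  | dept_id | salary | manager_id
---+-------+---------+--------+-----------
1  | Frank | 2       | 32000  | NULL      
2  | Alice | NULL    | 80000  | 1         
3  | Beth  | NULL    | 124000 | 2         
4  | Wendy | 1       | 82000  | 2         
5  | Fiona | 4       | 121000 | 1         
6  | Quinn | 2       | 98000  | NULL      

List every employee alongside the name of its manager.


This is a self-join: employees is joined to a second copy of itself, matching each row's manager_id to another row's id. Use LEFT JOIN so rows with manager_id=NULL are kept.
  - employee 1 (Frank): manager_id=NULL -> NULL
  - employee 2 (Alice): manager_id=1 -> Frank
  - employee 3 (Beth): manager_id=2 -> Alice
  - employee 4 (Wendy): manager_id=2 -> Alice
  - employee 5 (Fiona): manager_id=1 -> Frank
  - employee 6 (Quinn): manager_id=NULL -> NULL

SQL:
SELECT a.name AS item, b.name AS manager
FROM employees a
LEFT JOIN employees b ON a.manager_id = b.id

Result:
item  | manager
------+--------
Frank | NULL   
Alice | Frank  
Beth  | Alice  
Wendy | Alice  
Fiona | Frank  
Quinn | NULL   


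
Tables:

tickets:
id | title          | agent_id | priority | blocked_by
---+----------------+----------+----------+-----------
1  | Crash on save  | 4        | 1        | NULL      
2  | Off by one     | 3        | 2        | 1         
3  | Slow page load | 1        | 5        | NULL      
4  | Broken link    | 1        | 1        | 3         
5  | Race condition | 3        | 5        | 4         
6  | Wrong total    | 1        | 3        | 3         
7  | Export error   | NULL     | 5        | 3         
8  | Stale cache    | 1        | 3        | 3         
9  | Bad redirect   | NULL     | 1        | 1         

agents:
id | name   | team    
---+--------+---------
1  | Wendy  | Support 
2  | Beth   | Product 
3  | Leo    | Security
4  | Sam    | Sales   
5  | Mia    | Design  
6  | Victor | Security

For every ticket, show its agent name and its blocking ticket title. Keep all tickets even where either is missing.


Two LEFT JOINs from the same base table tickets: one to agents via agent_id, one to tickets itself via blocked_by. Both are LEFT so every ticket is preserved.
Match against agents:
  - ticket 1 (Crash on save): agent_id=4 -> matches Sam
  - ticket 2 (Off by one): agent_id=3 -> matches Leo
  - ticket 3 (Slow page load): agent_id=1 -> matches Wendy
  - ticket 4 (Broken link): agent_id=1 -> matches Wendy
  - ticket 5 (Race condition): agent_id=3 -> matches Leo
  - ticket 6 (Wrong total): agent_id=1 -> matches Wendy
  - ticket 7 (Export error): agent_id=NULL, no match -> kept with NULL
  - ticket 8 (Stale cache): agent_id=1 -> matches Wendy
  - ticket 9 (Bad redirect): agent_id=NULL, no match -> kept with NULL
Match against tickets (self):
  - ticket 1 (Crash on save): blocked_by=NULL -> NULL
  - ticket 2 (Off by one): blocked_by=1 -> Crash on save
  - ticket 3 (Slow page load): blocked_by=NULL -> NULL
  - ticket 4 (Broken link): blocked_by=3 -> Slow page load
  - ticket 5 (Race condition): blocked_by=4 -> Broken link
  - ticket 6 (Wrong total): blocked_by=3 -> Slow page load
  - ticket 7 (Export error): blocked_by=3 -> Slow page load
  - ticket 8 (Stale cache): blocked_by=3 -> Slow page load
  - ticket 9 (Bad redirect): blocked_by=1 -> Crash on save

SQL:
SELECT a.title, b.name AS agent, c.title AS blocked_by
FROM tickets a
LEFT JOIN agents b ON a.agent_id = b.id
LEFT JOIN tickets c ON a.blocked_by = c.id

Result:
title          | agent | blocked_by    
---------------+-------+---------------
Crash on save  | Sam   | NULL          
Off by one     | Leo   | Crash on save 
Slow page load | Wendy | NULL          
Broken link    | Wendy | Slow page load
Race condition | Leo   | Broken link   
Wrong total    | Wendy | Slow page load
Export error   | NULL  | Slow page load
Stale cache    | Wendy | Slow page load
Bad redirect   | NULL  | Crash on save 


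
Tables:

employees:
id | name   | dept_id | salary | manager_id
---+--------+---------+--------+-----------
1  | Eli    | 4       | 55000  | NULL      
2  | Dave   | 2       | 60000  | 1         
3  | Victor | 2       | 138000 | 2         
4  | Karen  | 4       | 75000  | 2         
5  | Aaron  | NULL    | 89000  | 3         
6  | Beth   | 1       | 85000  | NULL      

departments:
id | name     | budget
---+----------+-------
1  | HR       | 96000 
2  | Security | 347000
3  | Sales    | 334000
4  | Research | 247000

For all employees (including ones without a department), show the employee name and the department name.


LEFT JOIN keeps every row from employees (the left table); where dept_id has no match in departments, the department columns become NULL. Walk through each employee:
  - employee 1 (Eli): dept_id=4 -> matches Research
  - employee 2 (Dave): dept_id=2 -> matches Security
  - employee 3 (Victor): dept_id=2 -> matches Security
  - employee 4 (Karen): dept_id=4 -> matches Research
  - employee 5 (Aaron): dept_id=NULL, no match -> kept with NULL
  - employee 6 (Beth): dept_id=1 -> matches HR
All 6 rows appear; 1 has NULL department.

SQL:
SELECT a.name, b.name AS department
FROM employees a
LEFT JOIN departments b ON a.dept_id = b.id

Result:
name   | department
-------+-----------
Eli    | Research  
Dave   | Security  
Victor | Security  
Karen  | Research  
Aaron  | NULL      
Beth   | HR        


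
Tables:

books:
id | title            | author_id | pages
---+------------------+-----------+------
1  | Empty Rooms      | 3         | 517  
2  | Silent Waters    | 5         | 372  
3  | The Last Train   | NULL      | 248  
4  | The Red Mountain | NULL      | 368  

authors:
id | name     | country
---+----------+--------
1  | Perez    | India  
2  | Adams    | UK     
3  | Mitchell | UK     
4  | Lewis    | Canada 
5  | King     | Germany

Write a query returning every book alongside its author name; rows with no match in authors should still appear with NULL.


LEFT JOIN keeps every row from books (the left table); where author_id has no match in authors, the author columns become NULL. Walk through each book:
  - book 1 (Empty Rooms): author_id=3 -> matches Mitchell
  - book 2 (Silent Waters): author_id=5 -> matches King
  - book 3 (The Last Train): author_id=NULL, no match -> kept with NULL
  - book 4 (The Red Mountain): author_id=NULL, no match -> kept with NULL
All 4 rows appear; 2 have NULL author.

SQL:
SELECT a.title, b.name AS author
FROM books a
LEFT JOIN authors b ON a.author_id = b.id

Result:
title            | author  
-----------------+---------
Empty Rooms      | Mitchell
Silent Waters    | King    
The Last Train   | NULL    
The Red Mountain | NULL    


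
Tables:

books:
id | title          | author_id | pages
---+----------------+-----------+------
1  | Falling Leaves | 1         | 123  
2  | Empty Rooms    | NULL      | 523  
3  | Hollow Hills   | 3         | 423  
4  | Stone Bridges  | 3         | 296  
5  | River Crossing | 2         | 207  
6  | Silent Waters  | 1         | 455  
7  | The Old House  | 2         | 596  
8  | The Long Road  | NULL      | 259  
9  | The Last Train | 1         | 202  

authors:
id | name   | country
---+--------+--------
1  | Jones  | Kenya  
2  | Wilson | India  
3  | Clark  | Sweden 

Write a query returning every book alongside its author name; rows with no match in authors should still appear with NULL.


LEFT JOIN keeps every row from books (the left table); where author_id has no match in authors, the author columns become NULL. Walk through each book:
  - book 1 (Falling Leaves): author_id=1 -> matches Jones
  - book 2 (Empty Rooms): author_id=NULL, no match -> kept with NULL
  - book 3 (Hollow Hills): author_id=3 -> matches Clark
  - book 4 (Stone Bridges): author_id=3 -> matches Clark
  - book 5 (River Crossing): author_id=2 -> matches Wilson
  - book 6 (Silent Waters): author_id=1 -> matches Jones
  - book 7 (The Old House): author_id=2 -> matches Wilson
  - book 8 (The Long Road): author_id=NULL, no match -> kept with NULL
  - book 9 (The Last Train): author_id=1 -> matches Jones
All 9 rows appear; 2 have NULL author.

SQL:
SELECT a.title, b.name AS author
FROM books a
LEFT JOIN authors b ON a.author_id = b.id

Result:
title          | author
---------------+-------
Falling Leaves | Jones 
Empty Rooms    | NULL  
Hollow Hills   | Clark 
Stone Bridges  | Clark 
River Crossing | Wilson
Silent Waters  | Jones 
The Old House  | Wilson
The Long Road  | NULL  
The Last Train | Jones 


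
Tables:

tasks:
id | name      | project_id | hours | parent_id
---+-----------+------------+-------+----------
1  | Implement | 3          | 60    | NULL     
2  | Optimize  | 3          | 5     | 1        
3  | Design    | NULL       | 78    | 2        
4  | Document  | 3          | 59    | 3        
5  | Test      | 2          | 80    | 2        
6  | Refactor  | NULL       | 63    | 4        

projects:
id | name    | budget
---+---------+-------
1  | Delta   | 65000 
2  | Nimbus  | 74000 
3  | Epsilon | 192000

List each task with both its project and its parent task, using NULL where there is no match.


Two LEFT JOINs from the same base table tasks: one to projects via project_id, one to tasks itself via parent_id. Both are LEFT so every task is preserved.
Match against projects:
  - task 1 (Implement): project_id=3 -> matches Epsilon
  - task 2 (Optimize): project_id=3 -> matches Epsilon
  - task 3 (Design): project_id=NULL, no match -> kept with NULL
  - task 4 (Document): project_id=3 -> matches Epsilon
  - task 5 (Test): project_id=2 -> matches Nimbus
  - task 6 (Refactor): project_id=NULL, no match -> kept with NULL
Match against tasks (self):
  - task 1 (Implement): parent_id=NULL -> NULL
  - task 2 (Optimize): parent_id=1 -> Implement
  - task 3 (Design): parent_id=2 -> Optimize
  - task 4 (Document): parent_id=3 -> Design
  - task 5 (Test): parent_id=2 -> Optimize
  - task 6 (Refactor): parent_id=4 -> Document

SQL:
SELECT a.name, b.name AS project, c.name AS parent
FROM tasks a
LEFT JOIN projects b ON a.project_id = b.id
LEFT JOIN tasks c ON a.parent_id = c.id

Result:
name      | project | parent   
----------+---------+----------
Implement | Epsilon | NULL     
Optimize  | Epsilon | Implement
Design    | NULL    | Optimize 
Document  | Epsilon | Design   
Test      | Nimbus  | Optimize 
Refactor  | NULL    | Document 


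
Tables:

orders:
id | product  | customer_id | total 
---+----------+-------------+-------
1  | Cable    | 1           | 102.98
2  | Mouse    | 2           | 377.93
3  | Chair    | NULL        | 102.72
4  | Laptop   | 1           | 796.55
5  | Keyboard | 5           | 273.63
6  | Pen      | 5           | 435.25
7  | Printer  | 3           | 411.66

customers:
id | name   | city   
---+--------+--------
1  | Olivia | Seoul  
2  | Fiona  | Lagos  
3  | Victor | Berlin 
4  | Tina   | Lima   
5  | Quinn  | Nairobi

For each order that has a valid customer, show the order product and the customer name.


INNER JOIN keeps only orders rows whose customer_id matches an id in customers. Walk through each order:
  - order 1 (Cable): customer_id=1 -> matches Olivia
  - order 2 (Mouse): customer_id=2 -> matches Fiona
  - order 3 (Chair): customer_id=NULL, no match -> dropped
  - order 4 (Laptop): customer_id=1 -> matches Olivia
  - order 5 (Keyboard): customer_id=5 -> matches Quinn
  - order 6 (Pen): customer_id=5 -> matches Quinn
  - order 7 (Printer): customer_id=3 -> matches Victor
So 1 of 7 rows is dropped.

SQL:
SELECT a.product, b.name AS customer
FROM orders a
INNER JOIN customers b ON a.customer_id = b.id

Result:
product  | customer
---------+---------
Cable    | Olivia  
Mouse    | Fiona   
Laptop   | Olivia  
Keyboard | Quinn   
Pen      | Quinn   
Printer  | Victor  


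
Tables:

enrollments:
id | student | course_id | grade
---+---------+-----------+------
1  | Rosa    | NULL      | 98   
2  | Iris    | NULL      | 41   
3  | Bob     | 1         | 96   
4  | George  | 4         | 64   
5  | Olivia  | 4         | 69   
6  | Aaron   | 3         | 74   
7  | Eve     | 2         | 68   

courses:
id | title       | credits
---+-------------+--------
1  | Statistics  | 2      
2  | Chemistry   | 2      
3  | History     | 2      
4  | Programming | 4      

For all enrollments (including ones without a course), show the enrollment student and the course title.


LEFT JOIN keeps every row from enrollments (the left table); where course_id has no match in courses, the course columns become NULL. Walk through each enrollment:
  - enrollment 1 (Rosa): course_id=NULL, no match -> kept with NULL
  - enrollment 2 (Iris): course_id=NULL, no match -> kept with NULL
  - enrollment 3 (Bob): course_id=1 -> matches Statistics
  - enrollment 4 (George): course_id=4 -> matches Programming
  - enrollment 5 (Olivia): course_id=4 -> matches Programming
  - enrollment 6 (Aaron): course_id=3 -> matches History
  - enrollment 7 (Eve): course_id=2 -> matches Chemistry
All 7 rows appear; 2 have NULL course.

SQL:
SELECT a.student, b.title AS course
FROM enrollments a
LEFT JOIN courses b ON a.course_id = b.id

Result:
student | course     
--------+------------
Rosa    | NULL       
Iris    | NULL       
Bob     | Statistics 
George  | Programming
Olivia  | Programming
Aaron   | History    
Eve     | Chemistry  


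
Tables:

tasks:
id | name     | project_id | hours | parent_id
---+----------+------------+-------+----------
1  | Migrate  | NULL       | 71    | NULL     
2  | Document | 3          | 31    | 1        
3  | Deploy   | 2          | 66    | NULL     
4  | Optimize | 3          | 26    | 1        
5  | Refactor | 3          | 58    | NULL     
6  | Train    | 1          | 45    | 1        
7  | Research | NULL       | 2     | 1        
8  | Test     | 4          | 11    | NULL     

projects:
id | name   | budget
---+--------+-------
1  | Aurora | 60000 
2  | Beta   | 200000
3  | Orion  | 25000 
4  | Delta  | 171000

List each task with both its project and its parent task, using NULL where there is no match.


Two LEFT JOINs from the same base table tasks: one to projects via project_id, one to tasks itself via parent_id. Both are LEFT so every task is preserved.
Match against projects:
  - task 1 (Migrate): project_id=NULL, no match -> kept with NULL
  - task 2 (Document): project_id=3 -> matches Orion
  - task 3 (Deploy): project_id=2 -> matches Beta
  - task 4 (Optimize): project_id=3 -> matches Orion
  - task 5 (Refactor): project_id=3 -> matches Orion
  - task 6 (Train): project_id=1 -> matches Aurora
  - task 7 (Research): project_id=NULL, no match -> kept with NULL
  - task 8 (Test): project_id=4 -> matches Delta
Match against tasks (self):
  - task 1 (Migrate): parent_id=NULL -> NULL
  - task 2 (Document): parent_id=1 -> Migrate
  - task 3 (Deploy): parent_id=NULL -> NULL
  - task 4 (Optimize): parent_id=1 -> Migrate
  - task 5 (Refactor): parent_id=NULL -> NULL
  - task 6 (Train): parent_id=1 -> Migrate
  - task 7 (Research): parent_id=1 -> Migrate
  - task 8 (Test): parent_id=NULL -> NULL

SQL:
SELECT a.name, b.name AS project, c.name AS parent
FROM tasks a
LEFT JOIN projects b ON a.project_id = b.id
LEFT JOIN tasks c ON a.parent_id = c.id

Result:
name     | project | parent 
---------+---------+--------
Migrate  | NULL    | NULL   
Document | Orion   | Migrate
Deploy   | Beta    | NULL   
Optimize | Orion   | Migrate
Refactor | Orion   | NULL   
Train    | Aurora  | Migrate
Research | NULL    | Migrate
Test     | Delta   | NULL   


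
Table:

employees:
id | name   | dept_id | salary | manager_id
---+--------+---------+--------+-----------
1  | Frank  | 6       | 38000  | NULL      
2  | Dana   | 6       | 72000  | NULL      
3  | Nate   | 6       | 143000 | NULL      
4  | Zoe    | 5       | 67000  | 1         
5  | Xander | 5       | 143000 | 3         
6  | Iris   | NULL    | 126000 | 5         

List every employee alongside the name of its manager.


This is a self-join: employees is joined to a second copy of itself, matching each row's manager_id to another row's id. Use LEFT JOIN so rows with manager_id=NULL are kept.
  - employee 1 (Frank): manager_id=NULL -> NULL
  - employee 2 (Dana): manager_id=NULL -> NULL
  - employee 3 (Nate): manager_id=NULL -> NULL
  - employee 4 (Zoe): manager_id=1 -> Frank
  - employee 5 (Xander): manager_id=3 -> Nate
  - employee 6 (Iris): manager_id=5 -> Xander

SQL:
SELECT a.name AS item, b.name AS manager
FROM employees a
LEFT JOIN employees b ON a.manager_id = b.id

Result:
item   | manager
-------+--------
Frank  | NULL   
Dana   | NULL   
Nate   | NULL   
Zoe    | Frank  
Xander | Nate   
Iris   | Xander 


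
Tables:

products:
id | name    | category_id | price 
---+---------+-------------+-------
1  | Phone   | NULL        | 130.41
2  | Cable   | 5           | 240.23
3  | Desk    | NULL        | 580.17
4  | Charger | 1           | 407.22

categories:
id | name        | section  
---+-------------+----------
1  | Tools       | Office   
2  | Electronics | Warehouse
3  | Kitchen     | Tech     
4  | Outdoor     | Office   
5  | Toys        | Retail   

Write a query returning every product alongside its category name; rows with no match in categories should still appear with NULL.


LEFT JOIN keeps every row from products (the left table); where category_id has no match in categories, the category columns become NULL. Walk through each product:
  - product 1 (Phone): category_id=NULL, no match -> kept with NULL
  - product 2 (Cable): category_id=5 -> matches Toys
  - product 3 (Desk): category_id=NULL, no match -> kept with NULL
  - product 4 (Charger): category_id=1 -> matches Tools
All 4 rows appear; 2 have NULL category.

SQL:
SELECT a.name, b.name AS category
FROM products a
LEFT JOIN categories b ON a.category_id = b.id

Result:
name    | category
--------+---------
Phone   | NULL    
Cable   | Toys    
Desk    | NULL    
Charger | Tools   


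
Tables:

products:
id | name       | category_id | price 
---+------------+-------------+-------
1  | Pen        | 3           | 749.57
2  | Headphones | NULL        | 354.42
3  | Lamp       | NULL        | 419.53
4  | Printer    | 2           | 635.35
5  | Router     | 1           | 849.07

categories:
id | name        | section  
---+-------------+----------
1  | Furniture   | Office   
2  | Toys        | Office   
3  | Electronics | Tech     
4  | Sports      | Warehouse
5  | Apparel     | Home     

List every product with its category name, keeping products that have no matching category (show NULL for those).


LEFT JOIN keeps every row from products (the left table); where category_id has no match in categories, the category columns become NULL. Walk through each product:
  - product 1 (Pen): category_id=3 -> matches Electronics
  - product 2 (Headphones): category_id=NULL, no match -> kept with NULL
  - product 3 (Lamp): category_id=NULL, no match -> kept with NULL
  - product 4 (Printer): category_id=2 -> matches Toys
  - product 5 (Router): category_id=1 -> matches Furniture
All 5 rows appear; 2 have NULL category.

SQL:
SELECT a.name, b.name AS category
FROM products a
LEFT JOIN categories b ON a.category_id = b.id

Result:
name       | category   
-----------+------------
Pen        | Electronics
Headphones | NULL       
Lamp       | NULL       
Printer    | Toys       
Router     | Furniture  


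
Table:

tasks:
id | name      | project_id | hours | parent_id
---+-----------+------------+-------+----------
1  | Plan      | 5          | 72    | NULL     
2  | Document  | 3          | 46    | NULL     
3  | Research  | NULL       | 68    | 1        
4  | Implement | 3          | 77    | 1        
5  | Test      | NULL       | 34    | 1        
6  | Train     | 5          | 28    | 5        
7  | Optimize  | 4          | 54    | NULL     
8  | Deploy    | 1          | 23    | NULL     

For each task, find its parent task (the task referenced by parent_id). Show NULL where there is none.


This is a self-join: tasks is joined to a second copy of itself, matching each row's parent_id to another row's id. Use LEFT JOIN so rows with parent_id=NULL are kept.
  - task 1 (Plan): parent_id=NULL -> NULL
  - task 2 (Document): parent_id=NULL -> NULL
  - task 3 (Research): parent_id=1 -> Plan
  - task 4 (Implement): parent_id=1 -> Plan
  - task 5 (Test): parent_id=1 -> Plan
  - task 6 (Train): parent_id=5 -> Test
  - task 7 (Optimize): parent_id=NULL -> NULL
  - task 8 (Deploy): parent_id=NULL -> NULL

SQL:
SELECT a.name AS item, b.name AS parent
FROM tasks a
LEFT JOIN tasks b ON a.parent_id = b.id

Result:
item      | parent
----------+-------
Plan      | NULL  
Document  | NULL  
Research  | Plan  
Implement | Plan  
Test      | Plan  
Train     | Test  
Optimize  | NULL  
Deploy    | NULL  


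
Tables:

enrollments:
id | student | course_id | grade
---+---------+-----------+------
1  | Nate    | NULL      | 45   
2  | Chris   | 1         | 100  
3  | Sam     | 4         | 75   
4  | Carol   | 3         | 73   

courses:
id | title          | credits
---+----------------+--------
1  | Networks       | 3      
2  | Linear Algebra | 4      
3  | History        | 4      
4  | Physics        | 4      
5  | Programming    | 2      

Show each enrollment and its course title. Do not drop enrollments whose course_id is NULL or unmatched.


LEFT JOIN keeps every row from enrollments (the left table); where course_id has no match in courses, the course columns become NULL. Walk through each enrollment:
  - enrollment 1 (Nate): course_id=NULL, no match -> kept with NULL
  - enrollment 2 (Chris): course_id=1 -> matches Networks
  - enrollment 3 (Sam): course_id=4 -> matches Physics
  - enrollment 4 (Carol): course_id=3 -> matches History
All 4 rows appear; 1 has NULL course.

SQL:
SELECT a.student, b.title AS course
FROM enrollments a
LEFT JOIN courses b ON a.course_id = b.id

Result:
student | course  
--------+---------
Nate    | NULL    
Chris   | Networks
Sam     | Physics 
Carol   | History 


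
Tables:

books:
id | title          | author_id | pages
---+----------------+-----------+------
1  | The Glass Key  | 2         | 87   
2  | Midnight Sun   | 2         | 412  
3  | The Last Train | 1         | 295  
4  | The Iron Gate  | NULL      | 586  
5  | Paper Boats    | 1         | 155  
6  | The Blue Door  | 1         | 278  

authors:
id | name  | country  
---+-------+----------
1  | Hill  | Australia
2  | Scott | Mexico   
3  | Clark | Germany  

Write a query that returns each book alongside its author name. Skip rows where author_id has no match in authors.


INNER JOIN keeps only books rows whose author_id matches an id in authors. Walk through each book:
  - book 1 (The Glass Key): author_id=2 -> matches Scott
  - book 2 (Midnight Sun): author_id=2 -> matches Scott
  - book 3 (The Last Train): author_id=1 -> matches Hill
  - book 4 (The Iron Gate): author_id=NULL, no match -> dropped
  - book 5 (Paper Boats): author_id=1 -> matches Hill
  - book 6 (The Blue Door): author_id=1 -> matches Hill
So 1 of 6 rows is dropped.

SQL:
SELECT a.title, b.name AS author
FROM books a
INNER JOIN authors b ON a.author_id = b.id

Result:
title          | author
---------------+-------
The Glass Key  | Scott 
Midnight Sun   | Scott 
The Last Train | Hill  
Paper Boats    | Hill  
The Blue Door  | Hill  


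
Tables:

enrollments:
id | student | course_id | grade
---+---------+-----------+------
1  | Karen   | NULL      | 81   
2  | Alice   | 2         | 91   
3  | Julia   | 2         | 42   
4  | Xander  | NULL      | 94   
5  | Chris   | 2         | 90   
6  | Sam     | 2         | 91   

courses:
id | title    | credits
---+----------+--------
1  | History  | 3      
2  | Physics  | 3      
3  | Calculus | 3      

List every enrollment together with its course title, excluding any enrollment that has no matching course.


INNER JOIN keeps only enrollments rows whose course_id matches an id in courses. Walk through each enrollment:
  - enrollment 1 (Karen): course_id=NULL, no match -> dropped
  - enrollment 2 (Alice): course_id=2 -> matches Physics
  - enrollment 3 (Julia): course_id=2 -> matches Physics
  - enrollment 4 (Xander): course_id=NULL, no match -> dropped
  - enrollment 5 (Chris): course_id=2 -> matches Physics
  - enrollment 6 (Sam): course_id=2 -> matches Physics
So 2 of 6 rows are dropped.

SQL:
SELECT a.student, b.title AS course
FROM enrollments a
INNER JOIN courses b ON a.course_id = b.id

Result:
student | course 
--------+--------
Alice   | Physics
Julia   | Physics
Chris   | Physics
Sam     | Physics


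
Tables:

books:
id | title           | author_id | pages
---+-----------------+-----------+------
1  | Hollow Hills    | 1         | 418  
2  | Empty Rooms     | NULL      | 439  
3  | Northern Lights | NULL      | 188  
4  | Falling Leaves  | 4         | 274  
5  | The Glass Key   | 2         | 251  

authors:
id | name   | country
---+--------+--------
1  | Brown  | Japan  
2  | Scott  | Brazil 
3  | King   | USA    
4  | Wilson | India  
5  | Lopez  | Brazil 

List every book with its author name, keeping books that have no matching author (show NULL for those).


LEFT JOIN keeps every row from books (the left table); where author_id has no match in authors, the author columns become NULL. Walk through each book:
  - book 1 (Hollow Hills): author_id=1 -> matches Brown
  - book 2 (Empty Rooms): author_id=NULL, no match -> kept with NULL
  - book 3 (Northern Lights): author_id=NULL, no match -> kept with NULL
  - book 4 (Falling Leaves): author_id=4 -> matches Wilson
  - book 5 (The Glass Key): author_id=2 -> matches Scott
All 5 rows appear; 2 have NULL author.

SQL:
SELECT a.title, b.name AS author
FROM books a
LEFT JOIN authors b ON a.author_id = b.id

Result:
title           | author
----------------+-------
Hollow Hills    | Brown 
Empty Rooms     | NULL  
Northern Lights | NULL  
Falling Leaves  | Wilson
The Glass Key   | Scott 


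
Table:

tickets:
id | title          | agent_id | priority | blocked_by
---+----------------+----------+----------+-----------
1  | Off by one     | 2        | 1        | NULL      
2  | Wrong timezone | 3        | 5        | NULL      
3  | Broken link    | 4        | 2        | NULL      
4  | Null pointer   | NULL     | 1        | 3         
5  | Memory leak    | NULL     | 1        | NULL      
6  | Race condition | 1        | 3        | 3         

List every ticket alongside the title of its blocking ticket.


This is a self-join: tickets is joined to a second copy of itself, matching each row's blocked_by to another row's id. Use LEFT JOIN so rows with blocked_by=NULL are kept.
  - ticket 1 (Off by one): blocked_by=NULL -> NULL
  - ticket 2 (Wrong timezone): blocked_by=NULL -> NULL
  - ticket 3 (Broken link): blocked_by=NULL -> NULL
  - ticket 4 (Null pointer): blocked_by=3 -> Broken link
  - ticket 5 (Memory leak): blocked_by=NULL -> NULL
  - ticket 6 (Race condition): blocked_by=3 -> Broken link

SQL:
SELECT a.title AS item, b.title AS blocked_by
FROM tickets a
LEFT JOIN tickets b ON a.blocked_by = b.id

Result:
item           | blocked_by 
---------------+------------
Off by one     | NULL       
Wrong timezone | NULL       
Broken link    | NULL       
Null pointer   | Broken link
Memory leak    | NULL       
Race condition | Broken link


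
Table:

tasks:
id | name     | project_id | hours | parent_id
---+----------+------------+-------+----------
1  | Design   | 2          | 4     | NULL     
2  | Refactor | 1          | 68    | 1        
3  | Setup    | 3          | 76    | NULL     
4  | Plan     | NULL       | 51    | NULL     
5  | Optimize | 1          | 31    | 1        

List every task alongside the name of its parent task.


This is a self-join: tasks is joined to a second copy of itself, matching each row's parent_id to another row's id. Use LEFT JOIN so rows with parent_id=NULL are kept.
  - task 1 (Design): parent_id=NULL -> NULL
  - task 2 (Refactor): parent_id=1 -> Design
  - task 3 (Setup): parent_id=NULL -> NULL
  - task 4 (Plan): parent_id=NULL -> NULL
  - task 5 (Optimize): parent_id=1 -> Design

SQL:
SELECT a.name AS item, b.name AS parent
FROM tasks a
LEFT JOIN tasks b ON a.parent_id = b.id

Result:
item     | parent
---------+-------
Design   | NULL  
Refactor | Design
Setup    | NULL  
Plan     | NULL  
Optimize | Design


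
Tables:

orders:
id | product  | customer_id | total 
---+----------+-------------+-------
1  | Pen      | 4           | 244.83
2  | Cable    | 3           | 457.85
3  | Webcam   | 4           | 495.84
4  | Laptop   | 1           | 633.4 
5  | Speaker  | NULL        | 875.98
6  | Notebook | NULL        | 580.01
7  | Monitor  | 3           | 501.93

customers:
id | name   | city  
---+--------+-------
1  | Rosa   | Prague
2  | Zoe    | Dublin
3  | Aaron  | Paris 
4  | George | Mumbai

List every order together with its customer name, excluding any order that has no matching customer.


INNER JOIN keeps only orders rows whose customer_id matches an id in customers. Walk through each order:
  - order 1 (Pen): customer_id=4 -> matches George
  - order 2 (Cable): customer_id=3 -> matches Aaron
  - order 3 (Webcam): customer_id=4 -> matches George
  - order 4 (Laptop): customer_id=1 -> matches Rosa
  - order 5 (Speaker): customer_id=NULL, no match -> dropped
  - order 6 (Notebook): customer_id=NULL, no match -> dropped
  - order 7 (Monitor): customer_id=3 -> matches Aaron
So 2 of 7 rows are dropped.

SQL:
SELECT a.product, b.name AS customer
FROM orders a
INNER JOIN customers b ON a.customer_id = b.id

Result:
product | customer
--------+---------
Pen     | George  
Cable   | Aaron   
Webcam  | George  
Laptop  | Rosa    
Monitor | Aaron   


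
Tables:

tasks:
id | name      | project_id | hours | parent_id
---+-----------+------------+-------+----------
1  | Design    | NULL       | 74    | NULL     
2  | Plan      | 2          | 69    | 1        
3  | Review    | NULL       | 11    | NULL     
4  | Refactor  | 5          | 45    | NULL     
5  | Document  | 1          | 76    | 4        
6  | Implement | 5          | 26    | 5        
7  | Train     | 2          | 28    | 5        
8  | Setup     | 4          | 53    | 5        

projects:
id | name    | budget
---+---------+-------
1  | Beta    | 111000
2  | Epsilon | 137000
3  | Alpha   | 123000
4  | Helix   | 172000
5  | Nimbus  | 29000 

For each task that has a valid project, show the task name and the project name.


INNER JOIN keeps only tasks rows whose project_id matches an id in projects. Walk through each task:
  - task 1 (Design): project_id=NULL, no match -> dropped
  - task 2 (Plan): project_id=2 -> matches Epsilon
  - task 3 (Review): project_id=NULL, no match -> dropped
  - task 4 (Refactor): project_id=5 -> matches Nimbus
  - task 5 (Document): project_id=1 -> matches Beta
  - task 6 (Implement): project_id=5 -> matches Nimbus
  - task 7 (Train): project_id=2 -> matches Epsilon
  - task 8 (Setup): project_id=4 -> matches Helix
So 2 of 8 rows are dropped.

SQL:
SELECT a.name, b.name AS project
FROM tasks a
INNER JOIN projects b ON a.project_id = b.id

Result:
name      | project
----------+--------
Plan      | Epsilon
Refactor  | Nimbus 
Document  | Beta   
Implement | Nimbus 
Train     | Epsilon
Setup     | Helix  


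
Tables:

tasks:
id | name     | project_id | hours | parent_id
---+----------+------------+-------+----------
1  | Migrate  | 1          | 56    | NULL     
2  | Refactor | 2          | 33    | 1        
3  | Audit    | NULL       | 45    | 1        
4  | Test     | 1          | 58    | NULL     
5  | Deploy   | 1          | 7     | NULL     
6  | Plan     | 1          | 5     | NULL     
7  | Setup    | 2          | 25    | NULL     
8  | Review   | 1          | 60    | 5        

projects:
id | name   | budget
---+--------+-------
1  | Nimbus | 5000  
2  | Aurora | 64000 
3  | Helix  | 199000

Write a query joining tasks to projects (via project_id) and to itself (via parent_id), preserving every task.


Two LEFT JOINs from the same base table tasks: one to projects via project_id, one to tasks itself via parent_id. Both are LEFT so every task is preserved.
Match against projects:
  - task 1 (Migrate): project_id=1 -> matches Nimbus
  - task 2 (Refactor): project_id=2 -> matches Aurora
  - task 3 (Audit): project_id=NULL, no match -> kept with NULL
  - task 4 (Test): project_id=1 -> matches Nimbus
  - task 5 (Deploy): project_id=1 -> matches Nimbus
  - task 6 (Plan): project_id=1 -> matches Nimbus
  - task 7 (Setup): project_id=2 -> matches Aurora
  - task 8 (Review): project_id=1 -> matches Nimbus
Match against tasks (self):
  - task 1 (Migrate): parent_id=NULL -> NULL
  - task 2 (Refactor): parent_id=1 -> Migrate
  - task 3 (Audit): parent_id=1 -> Migrate
  - task 4 (Test): parent_id=NULL -> NULL
  - task 5 (Deploy): parent_id=NULL -> NULL
  - task 6 (Plan): parent_id=NULL -> NULL
  - task 7 (Setup): parent_id=NULL -> NULL
  - task 8 (Review): parent_id=5 -> Deploy

SQL:
SELECT a.name, b.name AS project, c.name AS parent
FROM tasks a
LEFT JOIN projects b ON a.project_id = b.id
LEFT JOIN tasks c ON a.parent_id = c.id

Result:
name     | project | parent 
---------+---------+--------
Migrate  | Nimbus  | NULL   
Refactor | Aurora  | Migrate
Audit    | NULL    | Migrate
Test     | Nimbus  | NULL   
Deploy   | Nimbus  | NULL   
Plan     | Nimbus  | NULL   
Setup    | Aurora  | NULL   
Review   | Nimbus  | Deploy 


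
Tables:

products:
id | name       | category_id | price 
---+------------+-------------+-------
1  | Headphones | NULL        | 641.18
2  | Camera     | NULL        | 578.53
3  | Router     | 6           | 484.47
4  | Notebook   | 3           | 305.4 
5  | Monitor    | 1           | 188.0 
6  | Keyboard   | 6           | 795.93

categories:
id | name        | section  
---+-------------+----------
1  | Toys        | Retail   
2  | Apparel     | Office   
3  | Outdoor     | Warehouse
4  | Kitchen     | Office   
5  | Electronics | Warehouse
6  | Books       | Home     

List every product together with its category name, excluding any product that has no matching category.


INNER JOIN keeps only products rows whose category_id matches an id in categories. Walk through each product:
  - product 1 (Headphones): category_id=NULL, no match -> dropped
  - product 2 (Camera): category_id=NULL, no match -> dropped
  - product 3 (Router): category_id=6 -> matches Books
  - product 4 (Notebook): category_id=3 -> matches Outdoor
  - product 5 (Monitor): category_id=1 -> matches Toys
  - product 6 (Keyboard): category_id=6 -> matches Books
So 2 of 6 rows are dropped.

SQL:
SELECT a.name, b.name AS category
FROM products a
INNER JOIN categories b ON a.category_id = b.id

Result:
name     | category
---------+---------
Router   | Books   
Notebook | Outdoor 
Monitor  | Toys    
Keyboard | Books   


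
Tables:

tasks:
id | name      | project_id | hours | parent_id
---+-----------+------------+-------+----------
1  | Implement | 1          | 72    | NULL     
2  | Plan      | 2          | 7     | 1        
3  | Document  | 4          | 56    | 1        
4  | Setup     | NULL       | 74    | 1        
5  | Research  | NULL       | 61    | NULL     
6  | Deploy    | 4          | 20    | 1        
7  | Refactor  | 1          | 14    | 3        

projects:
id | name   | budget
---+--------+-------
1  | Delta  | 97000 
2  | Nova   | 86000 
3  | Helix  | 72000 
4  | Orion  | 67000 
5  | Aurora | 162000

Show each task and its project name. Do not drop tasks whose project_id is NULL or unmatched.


LEFT JOIN keeps every row from tasks (the left table); where project_id has no match in projects, the project columns become NULL. Walk through each task:
  - task 1 (Implement): project_id=1 -> matches Delta
  - task 2 (Plan): project_id=2 -> matches Nova
  - task 3 (Document): project_id=4 -> matches Orion
  - task 4 (Setup): project_id=NULL, no match -> kept with NULL
  - task 5 (Research): project_id=NULL, no match -> kept with NULL
  - task 6 (Deploy): project_id=4 -> matches Orion
  - task 7 (Refactor): project_id=1 -> matches Delta
All 7 rows appear; 2 have NULL project.

SQL:
SELECT a.name, b.name AS project
FROM tasks a
LEFT JOIN projects b ON a.project_id = b.id

Result:
name      | project
----------+--------
Implement | Delta  
Plan      | Nova   
Document  | Orion  
Setup     | NULL   
Research  | NULL   
Deploy    | Orion  
Refactor  | Delta  


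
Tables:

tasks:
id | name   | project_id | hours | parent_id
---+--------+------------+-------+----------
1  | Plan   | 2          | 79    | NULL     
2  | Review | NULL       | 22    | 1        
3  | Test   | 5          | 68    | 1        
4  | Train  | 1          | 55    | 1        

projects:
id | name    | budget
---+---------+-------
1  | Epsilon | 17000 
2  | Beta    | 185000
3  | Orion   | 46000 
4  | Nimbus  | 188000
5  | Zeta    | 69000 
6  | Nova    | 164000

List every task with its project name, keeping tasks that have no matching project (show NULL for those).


LEFT JOIN keeps every row from tasks (the left table); where project_id has no match in projects, the project columns become NULL. Walk through each task:
  - task 1 (Plan): project_id=2 -> matches Beta
  - task 2 (Review): project_id=NULL, no match -> kept with NULL
  - task 3 (Test): project_id=5 -> matches Zeta
  - task 4 (Train): project_id=1 -> matches Epsilon
All 4 rows appear; 1 has NULL project.

SQL:
SELECT a.name, b.name AS project
FROM tasks a
LEFT JOIN projects b ON a.project_id = b.id

Result:
name   | project
-------+--------
Plan   | Beta   
Review | NULL   
Test   | Zeta   
Train  | Epsilon


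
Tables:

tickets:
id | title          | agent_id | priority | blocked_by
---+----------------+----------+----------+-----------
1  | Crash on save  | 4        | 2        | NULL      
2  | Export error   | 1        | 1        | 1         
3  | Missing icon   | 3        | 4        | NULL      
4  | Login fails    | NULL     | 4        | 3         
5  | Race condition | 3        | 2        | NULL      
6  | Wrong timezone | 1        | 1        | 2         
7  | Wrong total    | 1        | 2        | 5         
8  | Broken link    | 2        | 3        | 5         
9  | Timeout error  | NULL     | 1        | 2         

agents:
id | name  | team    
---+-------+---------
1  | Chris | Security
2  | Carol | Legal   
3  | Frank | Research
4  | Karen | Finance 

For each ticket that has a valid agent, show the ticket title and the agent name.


INNER JOIN keeps only tickets rows whose agent_id matches an id in agents. Walk through each ticket:
  - ticket 1 (Crash on save): agent_id=4 -> matches Karen
  - ticket 2 (Export error): agent_id=1 -> matches Chris
  - ticket 3 (Missing icon): agent_id=3 -> matches Frank
  - ticket 4 (Login fails): agent_id=NULL, no match -> dropped
  - ticket 5 (Race condition): agent_id=3 -> matches Frank
  - ticket 6 (Wrong timezone): agent_id=1 -> matches Chris
  - ticket 7 (Wrong total): agent_id=1 -> matches Chris
  - ticket 8 (Broken link): agent_id=2 -> matches Carol
  - ticket 9 (Timeout error): agent_id=NULL, no match -> dropped
So 2 of 9 rows are dropped.

SQL:
SELECT a.title, b.name AS agent
FROM tickets a
INNER JOIN agents b ON a.agent_id = b.id

Result:
title          | agent
---------------+------
Crash on save  | Karen
Export error   | Chris
Missing icon   | Frank
Race condition | Frank
Wrong timezone | Chris
Wrong total    | Chris
Broken link    | Carol


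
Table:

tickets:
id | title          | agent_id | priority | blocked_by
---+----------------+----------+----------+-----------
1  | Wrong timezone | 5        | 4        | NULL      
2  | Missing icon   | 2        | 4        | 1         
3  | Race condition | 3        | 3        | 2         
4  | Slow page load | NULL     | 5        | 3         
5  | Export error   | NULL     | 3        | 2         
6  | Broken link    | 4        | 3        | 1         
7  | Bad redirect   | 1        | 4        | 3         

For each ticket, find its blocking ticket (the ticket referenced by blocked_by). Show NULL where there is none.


This is a self-join: tickets is joined to a second copy of itself, matching each row's blocked_by to another row's id. Use LEFT JOIN so rows with blocked_by=NULL are kept.
  - ticket 1 (Wrong timezone): blocked_by=NULL -> NULL
  - ticket 2 (Missing icon): blocked_by=1 -> Wrong timezone
  - ticket 3 (Race condition): blocked_by=2 -> Missing icon
  - ticket 4 (Slow page load): blocked_by=3 -> Race condition
  - ticket 5 (Export error): blocked_by=2 -> Missing icon
  - ticket 6 (Broken link): blocked_by=1 -> Wrong timezone
  - ticket 7 (Bad redirect): blocked_by=3 -> Race condition

SQL:
SELECT a.title AS item, b.title AS blocked_by
FROM tickets a
LEFT JOIN tickets b ON a.blocked_by = b.id

Result:
item           | blocked_by    
---------------+---------------
Wrong timezone | NULL          
Missing icon   | Wrong timezone
Race condition | Missing icon  
Slow page load | Race condition
Export error   | Missing icon  
Broken link    | Wrong timezone
Bad redirect   | Race condition
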